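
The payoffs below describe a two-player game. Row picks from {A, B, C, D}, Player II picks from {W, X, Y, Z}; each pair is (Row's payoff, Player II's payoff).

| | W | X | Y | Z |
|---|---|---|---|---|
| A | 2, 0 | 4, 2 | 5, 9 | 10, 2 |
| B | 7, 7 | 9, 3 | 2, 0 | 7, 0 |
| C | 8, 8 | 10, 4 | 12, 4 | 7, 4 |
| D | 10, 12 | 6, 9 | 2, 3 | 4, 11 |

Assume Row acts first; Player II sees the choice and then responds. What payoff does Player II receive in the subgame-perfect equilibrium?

12

Solve by backward induction (Row leads).
- A → Player II plays Y (best of 0, 2, 9, 2); Row gets 5.
- B → Player II plays W (best of 7, 3, 0, 0); Row gets 7.
- C → Player II plays W (best of 8, 4, 4, 4); Row gets 8.
- D → Player II plays W (best of 12, 9, 3, 11); Row gets 10.
Maximizing over 5, 7, 8, 10, Row chooses D. Subgame-perfect outcome: (D, W) with payoffs (10, 12).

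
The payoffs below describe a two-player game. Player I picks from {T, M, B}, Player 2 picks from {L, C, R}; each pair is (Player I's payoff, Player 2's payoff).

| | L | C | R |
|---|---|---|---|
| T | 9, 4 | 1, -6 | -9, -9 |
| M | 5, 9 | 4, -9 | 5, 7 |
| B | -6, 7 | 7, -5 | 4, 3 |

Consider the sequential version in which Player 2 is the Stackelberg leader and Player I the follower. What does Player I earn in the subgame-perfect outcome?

5

Solve by backward induction (Player 2 leads).
- L → Player I plays T (best of 9, 5, -6); Player 2 gets 4.
- C → Player I plays B (best of 1, 4, 7); Player 2 gets -5.
- R → Player I plays M (best of -9, 5, 4); Player 2 gets 7.
Maximizing over 4, -5, 7, Player 2 chooses R. Subgame-perfect outcome: (M, R) with payoffs (5, 7).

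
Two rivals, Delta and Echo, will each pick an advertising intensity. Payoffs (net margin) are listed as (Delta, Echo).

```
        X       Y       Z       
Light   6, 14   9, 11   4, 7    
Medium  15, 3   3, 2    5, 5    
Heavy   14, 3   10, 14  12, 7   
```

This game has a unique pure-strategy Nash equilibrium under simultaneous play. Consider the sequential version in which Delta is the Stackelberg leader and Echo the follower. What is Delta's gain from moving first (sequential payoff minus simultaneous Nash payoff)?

0

Echo best-responds to each possible Delta move:
- Light: Echo compares 14, 11, 7 and picks X; Delta would get 6.
- Medium: Echo compares 3, 2, 5 and picks Z; Delta would get 5.
- Heavy: Echo compares 3, 14, 7 and picks Y; Delta would get 10.
Delta's induced payoffs are 6, 5, 10, so Delta commits to Heavy. Subgame-perfect outcome: (Heavy, Y) with payoffs (10, 14).
For the simultaneous game, intersect best replies.
Delta's best replies: X→Medium; Y→Heavy; Z→Heavy.
Echo's best replies: Light→X; Medium→Z; Heavy→Y.
Only (Heavy, Y) has each player best-responding; Nash payoffs (10, 14).
Delta's commitment gain: 10 − 10 = 0.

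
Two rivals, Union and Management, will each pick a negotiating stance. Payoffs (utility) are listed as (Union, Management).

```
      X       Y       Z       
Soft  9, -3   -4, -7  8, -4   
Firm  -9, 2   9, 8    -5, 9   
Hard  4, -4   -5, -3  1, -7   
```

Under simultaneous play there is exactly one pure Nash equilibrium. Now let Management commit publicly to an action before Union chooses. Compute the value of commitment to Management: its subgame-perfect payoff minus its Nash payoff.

11

Solve by backward induction (Management leads).
- X: BR = Soft, leader payoff -3.
- Y: BR = Firm, leader payoff 8.
- Z: BR = Soft, leader payoff -4.
Management's induced payoffs are -3, 8, -4, so Management commits to Y. Subgame-perfect outcome: (Firm, Y) with payoffs (9, 8).
Under simultaneous play:
Union's best replies: X→Soft; Y→Firm; Z→Soft.
Management's best replies: Soft→X; Firm→Z; Hard→Y.
The unique mutual best reply is (Soft, X), giving (9, -3).
Management's commitment gain: 8 − -3 = 11.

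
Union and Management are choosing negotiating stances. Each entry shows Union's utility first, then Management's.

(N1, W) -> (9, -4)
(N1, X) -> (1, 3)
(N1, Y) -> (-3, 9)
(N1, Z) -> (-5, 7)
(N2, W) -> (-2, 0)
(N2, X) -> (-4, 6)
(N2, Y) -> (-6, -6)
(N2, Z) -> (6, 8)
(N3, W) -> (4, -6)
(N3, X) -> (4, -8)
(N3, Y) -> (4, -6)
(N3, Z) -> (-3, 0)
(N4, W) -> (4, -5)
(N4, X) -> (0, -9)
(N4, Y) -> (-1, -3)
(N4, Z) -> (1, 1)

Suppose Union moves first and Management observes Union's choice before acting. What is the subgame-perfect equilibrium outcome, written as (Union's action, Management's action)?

(N2, Z)

Solve by backward induction (Union leads).
- N1: BR = Y, leader payoff -3.
- N2: BR = Z, leader payoff 6.
- N3: BR = Z, leader payoff -3.
- N4: BR = Z, leader payoff 1.
Among -3, 6, -3, 1, the best is 6 at N2. Subgame-perfect outcome: (N2, Z) with payoffs (6, 8).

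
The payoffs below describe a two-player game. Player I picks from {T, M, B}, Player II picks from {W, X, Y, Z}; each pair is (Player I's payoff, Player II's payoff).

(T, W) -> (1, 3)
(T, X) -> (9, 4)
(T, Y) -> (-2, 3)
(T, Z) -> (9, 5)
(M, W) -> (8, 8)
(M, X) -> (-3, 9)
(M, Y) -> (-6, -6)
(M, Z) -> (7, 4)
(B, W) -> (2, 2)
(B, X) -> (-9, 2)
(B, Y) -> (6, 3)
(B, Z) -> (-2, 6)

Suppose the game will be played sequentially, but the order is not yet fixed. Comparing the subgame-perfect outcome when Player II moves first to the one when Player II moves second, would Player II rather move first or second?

first

If Player I leads: Player II's best replies are T→Z, M→X, B→Z; Player I's induced payoffs 9, -3, -2; outcome (T, Z), payoffs (9, 5).
If Player II leads: Player I's best replies are W→M, X→T, Y→B, Z→T; Player II's induced payoffs 8, 4, 3, 5; outcome (M, W), payoffs (8, 8).
Player II gets 8 moving first and 5 moving second, so Player II prefers to move first.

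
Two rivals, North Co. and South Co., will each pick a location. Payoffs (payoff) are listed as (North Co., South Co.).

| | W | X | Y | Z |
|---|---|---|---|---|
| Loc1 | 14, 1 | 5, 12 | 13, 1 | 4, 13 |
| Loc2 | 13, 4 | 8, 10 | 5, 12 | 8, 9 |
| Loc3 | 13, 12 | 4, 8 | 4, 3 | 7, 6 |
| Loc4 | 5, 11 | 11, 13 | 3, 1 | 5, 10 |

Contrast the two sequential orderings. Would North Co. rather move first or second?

first

If North Co. leads: South Co.'s best replies are Loc1→Z, Loc2→Y, Loc3→W, Loc4→X; North Co.'s induced payoffs 4, 5, 13, 11; outcome (Loc3, W), payoffs (13, 12).
If South Co. leads: North Co.'s best replies are W→Loc1, X→Loc4, Y→Loc1, Z→Loc2; South Co.'s induced payoffs 1, 13, 1, 9; outcome (Loc4, X), payoffs (11, 13).
North Co. gets 13 moving first and 11 moving second, so North Co. prefers to move first.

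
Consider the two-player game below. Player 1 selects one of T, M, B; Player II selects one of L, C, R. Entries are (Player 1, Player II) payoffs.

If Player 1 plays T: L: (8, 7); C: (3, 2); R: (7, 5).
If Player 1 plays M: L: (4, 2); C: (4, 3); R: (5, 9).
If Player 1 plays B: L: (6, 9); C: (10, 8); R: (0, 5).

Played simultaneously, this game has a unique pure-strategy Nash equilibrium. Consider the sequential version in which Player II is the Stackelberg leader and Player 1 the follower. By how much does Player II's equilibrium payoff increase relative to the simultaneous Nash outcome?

1

Player 1 best-responds to each possible Player II move:
- L: BR = T, leader payoff 7.
- C: BR = B, leader payoff 8.
- R: BR = T, leader payoff 5.
Maximizing over 7, 8, 5, Player II chooses C. Subgame-perfect outcome: (B, C) with payoffs (10, 8).
Under simultaneous play:
Player 1's best replies: L→T; C→B; R→T.
Player II's best replies: T→L; M→R; B→L.
Only (T, L) has each player best-responding; Nash payoffs (8, 7).
Player II's commitment gain: 8 − 7 = 1.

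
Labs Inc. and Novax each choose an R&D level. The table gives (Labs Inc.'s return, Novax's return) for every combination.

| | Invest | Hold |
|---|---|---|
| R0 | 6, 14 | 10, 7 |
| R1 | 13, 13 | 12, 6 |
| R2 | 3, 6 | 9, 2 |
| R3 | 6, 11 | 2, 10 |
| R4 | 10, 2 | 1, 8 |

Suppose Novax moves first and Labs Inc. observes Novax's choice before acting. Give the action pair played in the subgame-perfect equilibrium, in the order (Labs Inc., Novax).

(R1, Invest)

Backward induction with Novax moving first.
- Invest: Labs Inc. compares 6, 13, 3, 6, 10 and picks R1; Novax would get 13.
- Hold: Labs Inc. compares 10, 12, 9, 2, 1 and picks R1; Novax would get 6.
Among 13, 6, the best is 13 at Invest. Subgame-perfect outcome: (R1, Invest) with payoffs (13, 13).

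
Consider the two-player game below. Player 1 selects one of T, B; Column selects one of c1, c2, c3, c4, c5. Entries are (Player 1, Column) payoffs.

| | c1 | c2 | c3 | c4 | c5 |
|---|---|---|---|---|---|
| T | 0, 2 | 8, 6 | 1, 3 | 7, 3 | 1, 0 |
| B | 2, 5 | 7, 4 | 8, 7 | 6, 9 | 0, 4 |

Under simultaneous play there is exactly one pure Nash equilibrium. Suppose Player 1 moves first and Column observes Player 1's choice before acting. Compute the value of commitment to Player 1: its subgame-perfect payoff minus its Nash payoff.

0

Backward induction with Player 1 moving first.
- T: BR = c2, leader payoff 8.
- B: BR = c4, leader payoff 6.
Player 1's induced payoffs are 8, 6, so Player 1 commits to T. Subgame-perfect outcome: (T, c2) with payoffs (8, 6).
For the simultaneous game, intersect best replies.
Player 1's best replies: c1→B; c2→T; c3→B; c4→T; c5→T.
Column's best replies: T→c2; B→c4.
Only (T, c2) has each player best-responding; Nash payoffs (8, 6).
Player 1's commitment gain: 8 − 8 = 0.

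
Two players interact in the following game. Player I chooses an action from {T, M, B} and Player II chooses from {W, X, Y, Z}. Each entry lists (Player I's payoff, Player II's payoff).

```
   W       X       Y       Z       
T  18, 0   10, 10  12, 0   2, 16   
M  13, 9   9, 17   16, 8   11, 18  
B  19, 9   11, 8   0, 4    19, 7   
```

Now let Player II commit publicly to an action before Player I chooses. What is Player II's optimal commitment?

Backward induction with Player II moving first.
- W: Player I compares 18, 13, 19 and picks B; Player II would get 9.
- X: Player I compares 10, 9, 11 and picks B; Player II would get 8.
- Y: Player I compares 12, 16, 0 and picks M; Player II would get 8.
- Z: Player I compares 2, 11, 19 and picks B; Player II would get 7.
Maximizing over 9, 8, 8, 7, Player II chooses W. Subgame-perfect outcome: (B, W) with payoffs (19, 9).

W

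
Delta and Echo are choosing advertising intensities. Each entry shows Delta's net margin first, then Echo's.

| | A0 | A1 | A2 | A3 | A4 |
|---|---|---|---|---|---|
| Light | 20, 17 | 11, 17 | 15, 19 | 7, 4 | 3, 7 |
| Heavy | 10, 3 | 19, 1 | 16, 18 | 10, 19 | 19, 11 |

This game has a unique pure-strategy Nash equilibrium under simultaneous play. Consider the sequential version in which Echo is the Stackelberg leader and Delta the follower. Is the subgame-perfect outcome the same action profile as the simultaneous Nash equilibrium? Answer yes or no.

Solve by backward induction (Echo leads).
- A0: Delta compares 20, 10 and picks Light; Echo would get 17.
- A1: Delta compares 11, 19 and picks Heavy; Echo would get 1.
- A2: Delta compares 15, 16 and picks Heavy; Echo would get 18.
- A3: Delta compares 7, 10 and picks Heavy; Echo would get 19.
- A4: Delta compares 3, 19 and picks Heavy; Echo would get 11.
Among 17, 1, 18, 19, 11, the best is 19 at A3. Subgame-perfect outcome: (Heavy, A3) with payoffs (10, 19).
Now find the simultaneous Nash equilibrium.
Delta's best replies: A0→Light; A1→Heavy; A2→Heavy; A3→Heavy; A4→Heavy.
Echo's best replies: Light→A2; Heavy→A3.
The unique mutual best reply is (Heavy, A3), giving (10, 19).
Sequential outcome (Heavy, A3) coincides with the Nash profile (Heavy, A3).

yes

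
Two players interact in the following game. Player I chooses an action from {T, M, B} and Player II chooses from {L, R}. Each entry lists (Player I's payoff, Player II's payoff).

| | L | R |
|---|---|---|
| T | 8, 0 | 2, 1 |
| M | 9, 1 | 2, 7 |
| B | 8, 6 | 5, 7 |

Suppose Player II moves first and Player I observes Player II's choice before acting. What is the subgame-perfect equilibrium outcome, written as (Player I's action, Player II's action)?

(B, R)

Backward induction with Player II moving first.
- L: BR = M, leader payoff 1.
- R: BR = B, leader payoff 7.
Maximizing over 1, 7, Player II chooses R. Subgame-perfect outcome: (B, R) with payoffs (5, 7).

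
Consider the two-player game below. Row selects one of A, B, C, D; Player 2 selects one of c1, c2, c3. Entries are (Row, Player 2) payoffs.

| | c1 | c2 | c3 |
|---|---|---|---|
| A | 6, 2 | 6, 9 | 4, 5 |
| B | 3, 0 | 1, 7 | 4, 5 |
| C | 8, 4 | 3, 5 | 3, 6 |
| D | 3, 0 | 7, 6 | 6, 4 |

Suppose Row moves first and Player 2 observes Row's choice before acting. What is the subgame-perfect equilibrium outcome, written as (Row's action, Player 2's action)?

(D, c2)

Work backward from Player 2's decision.
- A: Player 2 compares 2, 9, 5 and picks c2; Row would get 6.
- B: Player 2 compares 0, 7, 5 and picks c2; Row would get 1.
- C: Player 2 compares 4, 5, 6 and picks c3; Row would get 3.
- D: Player 2 compares 0, 6, 4 and picks c2; Row would get 7.
Among 6, 1, 3, 7, the best is 7 at D. Subgame-perfect outcome: (D, c2) with payoffs (7, 6).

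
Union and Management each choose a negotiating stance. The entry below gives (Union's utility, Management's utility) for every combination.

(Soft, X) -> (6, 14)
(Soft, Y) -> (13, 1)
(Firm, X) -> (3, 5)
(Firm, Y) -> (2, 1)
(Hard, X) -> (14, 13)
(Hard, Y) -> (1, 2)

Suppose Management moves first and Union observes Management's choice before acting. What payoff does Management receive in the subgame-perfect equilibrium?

13

Backward induction with Management moving first.
- X: BR = Hard, leader payoff 13.
- Y: BR = Soft, leader payoff 1.
Maximizing over 13, 1, Management chooses X. Subgame-perfect outcome: (Hard, X) with payoffs (14, 13).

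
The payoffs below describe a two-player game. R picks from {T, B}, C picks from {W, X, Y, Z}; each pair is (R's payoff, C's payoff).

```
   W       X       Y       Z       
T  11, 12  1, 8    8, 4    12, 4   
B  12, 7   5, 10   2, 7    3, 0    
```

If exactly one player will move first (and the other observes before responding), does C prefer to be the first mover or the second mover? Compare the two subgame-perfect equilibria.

If R leads: C's best replies are T→W, B→X; R's induced payoffs 11, 5; outcome (T, W), payoffs (11, 12).
If C leads: R's best replies are W→B, X→B, Y→T, Z→T; C's induced payoffs 7, 10, 4, 4; outcome (B, X), payoffs (5, 10).
C gets 10 moving first and 12 moving second, so C prefers to move second.

second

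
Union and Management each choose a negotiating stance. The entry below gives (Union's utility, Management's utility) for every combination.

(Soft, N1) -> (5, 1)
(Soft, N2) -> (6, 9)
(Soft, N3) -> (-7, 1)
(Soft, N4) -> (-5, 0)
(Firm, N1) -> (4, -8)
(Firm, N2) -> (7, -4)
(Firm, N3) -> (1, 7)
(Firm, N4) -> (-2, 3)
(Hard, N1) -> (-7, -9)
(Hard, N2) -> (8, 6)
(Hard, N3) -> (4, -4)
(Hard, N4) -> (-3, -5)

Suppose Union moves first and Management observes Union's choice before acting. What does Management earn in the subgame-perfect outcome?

Management best-responds to each possible Union move:
- Soft: Management compares 1, 9, 1, 0 and picks N2; Union would get 6.
- Firm: Management compares -8, -4, 7, 3 and picks N3; Union would get 1.
- Hard: Management compares -9, 6, -4, -5 and picks N2; Union would get 8.
Among 6, 1, 8, the best is 8 at Hard. Subgame-perfect outcome: (Hard, N2) with payoffs (8, 6).

6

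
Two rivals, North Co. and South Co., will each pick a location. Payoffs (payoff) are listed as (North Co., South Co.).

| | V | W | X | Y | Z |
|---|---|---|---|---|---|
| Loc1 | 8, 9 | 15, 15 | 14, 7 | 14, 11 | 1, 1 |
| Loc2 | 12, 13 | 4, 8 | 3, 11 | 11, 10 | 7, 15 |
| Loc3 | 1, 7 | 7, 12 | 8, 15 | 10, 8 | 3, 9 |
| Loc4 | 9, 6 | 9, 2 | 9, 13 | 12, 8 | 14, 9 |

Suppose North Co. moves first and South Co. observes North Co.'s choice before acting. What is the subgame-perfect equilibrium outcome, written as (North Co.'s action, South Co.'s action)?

Solve by backward induction (North Co. leads).
- Loc1: South Co. compares 9, 15, 7, 11, 1 and picks W; North Co. would get 15.
- Loc2: South Co. compares 13, 8, 11, 10, 15 and picks Z; North Co. would get 7.
- Loc3: South Co. compares 7, 12, 15, 8, 9 and picks X; North Co. would get 8.
- Loc4: South Co. compares 6, 2, 13, 8, 9 and picks X; North Co. would get 9.
Maximizing over 15, 7, 8, 9, North Co. chooses Loc1. Subgame-perfect outcome: (Loc1, W) with payoffs (15, 15).

(Loc1, W)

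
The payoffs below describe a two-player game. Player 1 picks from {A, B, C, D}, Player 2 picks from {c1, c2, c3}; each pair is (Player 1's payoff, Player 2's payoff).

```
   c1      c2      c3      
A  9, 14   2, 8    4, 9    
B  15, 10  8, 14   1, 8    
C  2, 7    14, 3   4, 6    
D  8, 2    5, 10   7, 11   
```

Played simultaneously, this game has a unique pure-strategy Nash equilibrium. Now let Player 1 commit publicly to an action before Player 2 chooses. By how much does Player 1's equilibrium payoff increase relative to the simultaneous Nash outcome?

2

Player 2 best-responds to each possible Player 1 move:
- A: BR = c1, leader payoff 9.
- B: BR = c2, leader payoff 8.
- C: BR = c1, leader payoff 2.
- D: BR = c3, leader payoff 7.
Maximizing over 9, 8, 2, 7, Player 1 chooses A. Subgame-perfect outcome: (A, c1) with payoffs (9, 14).
Under simultaneous play:
Player 1's best replies: c1→B; c2→C; c3→D.
Player 2's best replies: A→c1; B→c2; C→c1; D→c3.
Only (D, c3) has each player best-responding; Nash payoffs (7, 11).
Player 1's commitment gain: 9 − 7 = 2.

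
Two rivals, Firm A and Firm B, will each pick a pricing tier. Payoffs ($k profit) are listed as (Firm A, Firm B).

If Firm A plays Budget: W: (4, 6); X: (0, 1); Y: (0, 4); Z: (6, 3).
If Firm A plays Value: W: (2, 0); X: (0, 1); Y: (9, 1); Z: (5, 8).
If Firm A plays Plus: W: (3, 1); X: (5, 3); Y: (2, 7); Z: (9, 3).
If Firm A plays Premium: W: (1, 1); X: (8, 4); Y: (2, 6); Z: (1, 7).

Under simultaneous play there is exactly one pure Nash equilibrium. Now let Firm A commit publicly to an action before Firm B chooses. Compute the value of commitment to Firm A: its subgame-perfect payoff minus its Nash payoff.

1

Solve by backward induction (Firm A leads).
- Budget: Firm B compares 6, 1, 4, 3 and picks W; Firm A would get 4.
- Value: Firm B compares 0, 1, 1, 8 and picks Z; Firm A would get 5.
- Plus: Firm B compares 1, 3, 7, 3 and picks Y; Firm A would get 2.
- Premium: Firm B compares 1, 4, 6, 7 and picks Z; Firm A would get 1.
Maximizing over 4, 5, 2, 1, Firm A chooses Value. Subgame-perfect outcome: (Value, Z) with payoffs (5, 8).
Now find the simultaneous Nash equilibrium.
Firm A's best replies: W→Budget; X→Premium; Y→Value; Z→Plus.
Firm B's best replies: Budget→W; Value→Z; Plus→Y; Premium→Z.
The unique mutual best reply is (Budget, W), giving (4, 6).
Firm A's commitment gain: 5 − 4 = 1.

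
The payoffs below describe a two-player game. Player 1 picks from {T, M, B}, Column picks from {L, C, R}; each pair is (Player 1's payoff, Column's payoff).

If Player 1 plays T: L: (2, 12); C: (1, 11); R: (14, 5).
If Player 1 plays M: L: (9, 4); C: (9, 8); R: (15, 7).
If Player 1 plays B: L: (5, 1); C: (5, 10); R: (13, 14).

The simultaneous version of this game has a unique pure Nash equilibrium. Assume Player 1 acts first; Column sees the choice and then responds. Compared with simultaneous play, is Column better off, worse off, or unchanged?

Work backward from Column's decision.
- T: Column compares 12, 11, 5 and picks L; Player 1 would get 2.
- M: Column compares 4, 8, 7 and picks C; Player 1 would get 9.
- B: Column compares 1, 10, 14 and picks R; Player 1 would get 13.
Player 1's induced payoffs are 2, 9, 13, so Player 1 commits to B. Subgame-perfect outcome: (B, R) with payoffs (13, 14).
For the simultaneous game, intersect best replies.
Player 1's best replies: L→M; C→M; R→M.
Column's best replies: T→L; M→C; B→R.
Only (M, C) has each player best-responding; Nash payoffs (9, 8).
Column earns 14 sequentially versus 8 at the Nash outcome: better off.

better off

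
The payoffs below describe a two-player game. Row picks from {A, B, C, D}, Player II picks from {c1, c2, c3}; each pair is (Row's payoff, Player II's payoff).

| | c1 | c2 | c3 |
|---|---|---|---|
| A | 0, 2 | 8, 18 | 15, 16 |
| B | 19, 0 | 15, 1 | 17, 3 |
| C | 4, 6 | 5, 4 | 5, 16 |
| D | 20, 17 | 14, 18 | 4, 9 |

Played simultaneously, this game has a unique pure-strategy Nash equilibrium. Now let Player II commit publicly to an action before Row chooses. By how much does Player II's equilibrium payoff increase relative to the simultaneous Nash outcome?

14

Work backward from Row's decision.
- c1: BR = D, leader payoff 17.
- c2: BR = B, leader payoff 1.
- c3: BR = B, leader payoff 3.
Among 17, 1, 3, the best is 17 at c1. Subgame-perfect outcome: (D, c1) with payoffs (20, 17).
Under simultaneous play:
Row's best replies: c1→D; c2→B; c3→B.
Player II's best replies: A→c2; B→c3; C→c3; D→c2.
Only (B, c3) has each player best-responding; Nash payoffs (17, 3).
Player II's commitment gain: 17 − 3 = 14.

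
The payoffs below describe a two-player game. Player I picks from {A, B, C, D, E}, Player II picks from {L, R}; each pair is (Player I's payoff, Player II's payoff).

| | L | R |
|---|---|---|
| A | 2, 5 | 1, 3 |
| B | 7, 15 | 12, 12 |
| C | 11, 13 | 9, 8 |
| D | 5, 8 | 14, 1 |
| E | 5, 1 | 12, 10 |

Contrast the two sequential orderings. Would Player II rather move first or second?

first

If Player I leads: Player II's best replies are A→L, B→L, C→L, D→L, E→R; Player I's induced payoffs 2, 7, 11, 5, 12; outcome (E, R), payoffs (12, 10).
If Player II leads: Player I's best replies are L→C, R→D; Player II's induced payoffs 13, 1; outcome (C, L), payoffs (11, 13).
Player II gets 13 moving first and 10 moving second, so Player II prefers to move first.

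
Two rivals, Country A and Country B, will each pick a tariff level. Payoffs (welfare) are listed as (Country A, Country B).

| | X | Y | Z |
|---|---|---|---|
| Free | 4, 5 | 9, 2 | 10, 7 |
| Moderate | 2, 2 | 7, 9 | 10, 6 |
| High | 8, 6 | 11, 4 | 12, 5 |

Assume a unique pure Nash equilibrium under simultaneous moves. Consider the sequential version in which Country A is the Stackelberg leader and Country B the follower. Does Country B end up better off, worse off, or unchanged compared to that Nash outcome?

Work backward from Country B's decision.
- Free: BR = Z, leader payoff 10.
- Moderate: BR = Y, leader payoff 7.
- High: BR = X, leader payoff 8.
Among 10, 7, 8, the best is 10 at Free. Subgame-perfect outcome: (Free, Z) with payoffs (10, 7).
For the simultaneous game, intersect best replies.
Country A's best replies: X→High; Y→High; Z→High.
Country B's best replies: Free→Z; Moderate→Y; High→X.
The unique mutual best reply is (High, X), giving (8, 6).
Country B earns 7 sequentially versus 6 at the Nash outcome: better off.

better off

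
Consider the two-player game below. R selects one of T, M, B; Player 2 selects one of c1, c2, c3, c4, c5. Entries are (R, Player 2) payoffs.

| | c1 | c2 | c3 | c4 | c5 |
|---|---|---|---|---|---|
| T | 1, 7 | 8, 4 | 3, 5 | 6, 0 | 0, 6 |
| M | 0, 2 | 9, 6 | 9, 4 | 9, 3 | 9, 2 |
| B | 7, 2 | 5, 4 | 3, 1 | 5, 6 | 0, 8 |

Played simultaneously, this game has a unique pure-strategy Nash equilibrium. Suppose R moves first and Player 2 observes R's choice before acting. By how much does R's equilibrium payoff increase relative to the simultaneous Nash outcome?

0

Backward induction with R moving first.
- T: Player 2 compares 7, 4, 5, 0, 6 and picks c1; R would get 1.
- M: Player 2 compares 2, 6, 4, 3, 2 and picks c2; R would get 9.
- B: Player 2 compares 2, 4, 1, 6, 8 and picks c5; R would get 0.
Among 1, 9, 0, the best is 9 at M. Subgame-perfect outcome: (M, c2) with payoffs (9, 6).
Under simultaneous play:
R's best replies: c1→B; c2→M; c3→M; c4→M; c5→M.
Player 2's best replies: T→c1; M→c2; B→c5.
The unique mutual best reply is (M, c2), giving (9, 6).
R's commitment gain: 9 − 9 = 0.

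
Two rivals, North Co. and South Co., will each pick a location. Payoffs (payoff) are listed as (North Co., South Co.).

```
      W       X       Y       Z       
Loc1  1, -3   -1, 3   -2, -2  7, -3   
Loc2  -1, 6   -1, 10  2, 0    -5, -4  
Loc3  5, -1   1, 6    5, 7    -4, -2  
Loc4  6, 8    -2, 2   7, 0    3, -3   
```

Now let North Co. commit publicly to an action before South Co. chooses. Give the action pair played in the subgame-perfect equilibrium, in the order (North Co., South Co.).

Work backward from South Co.'s decision.
- Loc1: South Co. compares -3, 3, -2, -3 and picks X; North Co. would get -1.
- Loc2: South Co. compares 6, 10, 0, -4 and picks X; North Co. would get -1.
- Loc3: South Co. compares -1, 6, 7, -2 and picks Y; North Co. would get 5.
- Loc4: South Co. compares 8, 2, 0, -3 and picks W; North Co. would get 6.
Among -1, -1, 5, 6, the best is 6 at Loc4. Subgame-perfect outcome: (Loc4, W) with payoffs (6, 8).

(Loc4, W)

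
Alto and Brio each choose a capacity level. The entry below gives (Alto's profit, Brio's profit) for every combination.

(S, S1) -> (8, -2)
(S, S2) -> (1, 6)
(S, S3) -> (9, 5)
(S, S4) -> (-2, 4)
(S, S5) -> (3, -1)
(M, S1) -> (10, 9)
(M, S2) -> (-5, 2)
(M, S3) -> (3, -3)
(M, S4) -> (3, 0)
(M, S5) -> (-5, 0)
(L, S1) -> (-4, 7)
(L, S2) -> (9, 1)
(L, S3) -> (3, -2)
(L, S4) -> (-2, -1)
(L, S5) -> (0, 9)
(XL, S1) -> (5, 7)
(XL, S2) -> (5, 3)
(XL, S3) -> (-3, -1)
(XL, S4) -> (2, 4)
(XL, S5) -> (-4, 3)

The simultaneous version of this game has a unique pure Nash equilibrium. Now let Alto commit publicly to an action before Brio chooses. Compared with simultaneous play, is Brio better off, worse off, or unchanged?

unchanged

Backward induction with Alto moving first.
- S: BR = S2, leader payoff 1.
- M: BR = S1, leader payoff 10.
- L: BR = S5, leader payoff 0.
- XL: BR = S1, leader payoff 5.
Alto's induced payoffs are 1, 10, 0, 5, so Alto commits to M. Subgame-perfect outcome: (M, S1) with payoffs (10, 9).
Under simultaneous play:
Alto's best replies: S1→M; S2→L; S3→S; S4→M; S5→S.
Brio's best replies: S→S2; M→S1; L→S5; XL→S1.
The unique mutual best reply is (M, S1), giving (10, 9).
Brio earns 9 sequentially versus 9 at the Nash outcome: unchanged.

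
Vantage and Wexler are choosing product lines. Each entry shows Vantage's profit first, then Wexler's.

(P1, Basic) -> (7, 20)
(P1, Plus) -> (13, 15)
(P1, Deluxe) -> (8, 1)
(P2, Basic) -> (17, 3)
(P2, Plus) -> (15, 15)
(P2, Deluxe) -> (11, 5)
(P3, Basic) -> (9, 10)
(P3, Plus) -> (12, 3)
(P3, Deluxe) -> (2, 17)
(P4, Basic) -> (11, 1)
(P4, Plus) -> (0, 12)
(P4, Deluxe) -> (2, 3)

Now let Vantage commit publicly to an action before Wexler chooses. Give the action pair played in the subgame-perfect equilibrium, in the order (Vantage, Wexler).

(P2, Plus)

Backward induction with Vantage moving first.
- P1: BR = Basic, leader payoff 7.
- P2: BR = Plus, leader payoff 15.
- P3: BR = Deluxe, leader payoff 2.
- P4: BR = Plus, leader payoff 0.
Vantage's induced payoffs are 7, 15, 2, 0, so Vantage commits to P2. Subgame-perfect outcome: (P2, Plus) with payoffs (15, 15).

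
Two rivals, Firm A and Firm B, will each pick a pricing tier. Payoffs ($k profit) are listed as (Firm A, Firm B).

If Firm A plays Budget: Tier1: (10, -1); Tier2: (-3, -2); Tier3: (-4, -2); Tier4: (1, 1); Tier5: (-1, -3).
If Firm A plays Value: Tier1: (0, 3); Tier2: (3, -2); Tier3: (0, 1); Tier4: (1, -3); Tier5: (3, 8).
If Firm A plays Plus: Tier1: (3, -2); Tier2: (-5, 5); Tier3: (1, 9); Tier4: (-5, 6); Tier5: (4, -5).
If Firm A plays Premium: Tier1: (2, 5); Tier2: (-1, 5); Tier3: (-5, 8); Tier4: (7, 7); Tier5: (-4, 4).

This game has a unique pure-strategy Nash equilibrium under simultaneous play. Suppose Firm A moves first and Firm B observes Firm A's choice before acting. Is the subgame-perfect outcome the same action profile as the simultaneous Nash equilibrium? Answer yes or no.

Solve by backward induction (Firm A leads).
- Budget: BR = Tier4, leader payoff 1.
- Value: BR = Tier5, leader payoff 3.
- Plus: BR = Tier3, leader payoff 1.
- Premium: BR = Tier3, leader payoff -5.
Among 1, 3, 1, -5, the best is 3 at Value. Subgame-perfect outcome: (Value, Tier5) with payoffs (3, 8).
For the simultaneous game, intersect best replies.
Firm A's best replies: Tier1→Budget; Tier2→Value; Tier3→Plus; Tier4→Premium; Tier5→Plus.
Firm B's best replies: Budget→Tier4; Value→Tier5; Plus→Tier3; Premium→Tier3.
Only (Plus, Tier3) has each player best-responding; Nash payoffs (1, 9).
Sequential outcome (Value, Tier5) differs from the Nash profile (Plus, Tier3).

no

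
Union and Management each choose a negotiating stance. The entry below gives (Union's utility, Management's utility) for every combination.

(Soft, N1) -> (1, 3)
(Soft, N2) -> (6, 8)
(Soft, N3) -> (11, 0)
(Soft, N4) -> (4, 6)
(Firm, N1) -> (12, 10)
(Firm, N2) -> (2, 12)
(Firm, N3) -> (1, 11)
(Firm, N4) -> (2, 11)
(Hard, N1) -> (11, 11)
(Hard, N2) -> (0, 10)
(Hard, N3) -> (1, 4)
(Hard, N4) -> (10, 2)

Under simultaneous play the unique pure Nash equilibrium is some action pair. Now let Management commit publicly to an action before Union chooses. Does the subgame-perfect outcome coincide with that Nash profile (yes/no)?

no

Solve by backward induction (Management leads).
- N1 → Union plays Firm (best of 1, 12, 11); Management gets 10.
- N2 → Union plays Soft (best of 6, 2, 0); Management gets 8.
- N3 → Union plays Soft (best of 11, 1, 1); Management gets 0.
- N4 → Union plays Hard (best of 4, 2, 10); Management gets 2.
Management's induced payoffs are 10, 8, 0, 2, so Management commits to N1. Subgame-perfect outcome: (Firm, N1) with payoffs (12, 10).
Under simultaneous play:
Union's best replies: N1→Firm; N2→Soft; N3→Soft; N4→Hard.
Management's best replies: Soft→N2; Firm→N2; Hard→N1.
The unique mutual best reply is (Soft, N2), giving (6, 8).
Sequential outcome (Firm, N1) differs from the Nash profile (Soft, N2).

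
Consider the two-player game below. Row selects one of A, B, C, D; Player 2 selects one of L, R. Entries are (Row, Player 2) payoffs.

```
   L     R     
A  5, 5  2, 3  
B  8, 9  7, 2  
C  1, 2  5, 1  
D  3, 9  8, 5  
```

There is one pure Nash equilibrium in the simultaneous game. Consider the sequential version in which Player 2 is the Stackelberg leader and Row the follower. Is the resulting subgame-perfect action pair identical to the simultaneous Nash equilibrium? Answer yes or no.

Work backward from Row's decision.
- L: Row compares 5, 8, 1, 3 and picks B; Player 2 would get 9.
- R: Row compares 2, 7, 5, 8 and picks D; Player 2 would get 5.
Among 9, 5, the best is 9 at L. Subgame-perfect outcome: (B, L) with payoffs (8, 9).
Under simultaneous play:
Row's best replies: L→B; R→D.
Player 2's best replies: A→L; B→L; C→L; D→L.
Only (B, L) has each player best-responding; Nash payoffs (8, 9).
Sequential outcome (B, L) coincides with the Nash profile (B, L).

yes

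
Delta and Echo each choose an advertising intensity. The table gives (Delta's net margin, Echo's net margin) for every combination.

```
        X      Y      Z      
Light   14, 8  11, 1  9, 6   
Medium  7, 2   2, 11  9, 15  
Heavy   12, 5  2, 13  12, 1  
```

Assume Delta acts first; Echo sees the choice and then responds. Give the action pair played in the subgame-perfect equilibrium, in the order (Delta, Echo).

(Light, X)

Work backward from Echo's decision.
- Light → Echo plays X (best of 8, 1, 6); Delta gets 14.
- Medium → Echo plays Z (best of 2, 11, 15); Delta gets 9.
- Heavy → Echo plays Y (best of 5, 13, 1); Delta gets 2.
Among 14, 9, 2, the best is 14 at Light. Subgame-perfect outcome: (Light, X) with payoffs (14, 8).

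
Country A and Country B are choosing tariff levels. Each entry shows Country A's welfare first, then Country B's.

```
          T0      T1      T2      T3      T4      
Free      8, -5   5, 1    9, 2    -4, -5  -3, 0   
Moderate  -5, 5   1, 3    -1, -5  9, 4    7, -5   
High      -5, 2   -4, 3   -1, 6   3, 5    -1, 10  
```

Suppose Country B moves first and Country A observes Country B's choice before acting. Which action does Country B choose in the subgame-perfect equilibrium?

T3

Solve by backward induction (Country B leads).
- T0: Country A compares 8, -5, -5 and picks Free; Country B would get -5.
- T1: Country A compares 5, 1, -4 and picks Free; Country B would get 1.
- T2: Country A compares 9, -1, -1 and picks Free; Country B would get 2.
- T3: Country A compares -4, 9, 3 and picks Moderate; Country B would get 4.
- T4: Country A compares -3, 7, -1 and picks Moderate; Country B would get -5.
Among -5, 1, 2, 4, -5, the best is 4 at T3. Subgame-perfect outcome: (Moderate, T3) with payoffs (9, 4).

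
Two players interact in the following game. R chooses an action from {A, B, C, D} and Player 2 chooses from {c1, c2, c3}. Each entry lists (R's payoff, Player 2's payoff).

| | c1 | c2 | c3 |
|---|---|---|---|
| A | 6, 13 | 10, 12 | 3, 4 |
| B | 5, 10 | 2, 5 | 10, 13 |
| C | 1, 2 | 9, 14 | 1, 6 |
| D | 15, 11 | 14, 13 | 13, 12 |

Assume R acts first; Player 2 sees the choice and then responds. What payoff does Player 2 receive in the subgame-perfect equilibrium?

Player 2 best-responds to each possible R move:
- A: Player 2 compares 13, 12, 4 and picks c1; R would get 6.
- B: Player 2 compares 10, 5, 13 and picks c3; R would get 10.
- C: Player 2 compares 2, 14, 6 and picks c2; R would get 9.
- D: Player 2 compares 11, 13, 12 and picks c2; R would get 14.
Maximizing over 6, 10, 9, 14, R chooses D. Subgame-perfect outcome: (D, c2) with payoffs (14, 13).

13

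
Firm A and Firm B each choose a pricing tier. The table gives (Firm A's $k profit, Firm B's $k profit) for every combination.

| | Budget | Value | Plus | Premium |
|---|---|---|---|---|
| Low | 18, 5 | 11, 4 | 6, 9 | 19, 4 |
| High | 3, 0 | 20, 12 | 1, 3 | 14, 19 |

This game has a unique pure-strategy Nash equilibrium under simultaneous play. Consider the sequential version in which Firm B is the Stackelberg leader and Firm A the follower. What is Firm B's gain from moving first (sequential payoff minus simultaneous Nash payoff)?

3

Backward induction with Firm B moving first.
- Budget: BR = Low, leader payoff 5.
- Value: BR = High, leader payoff 12.
- Plus: BR = Low, leader payoff 9.
- Premium: BR = Low, leader payoff 4.
Firm B's induced payoffs are 5, 12, 9, 4, so Firm B commits to Value. Subgame-perfect outcome: (High, Value) with payoffs (20, 12).
For the simultaneous game, intersect best replies.
Firm A's best replies: Budget→Low; Value→High; Plus→Low; Premium→Low.
Firm B's best replies: Low→Plus; High→Premium.
Only (Low, Plus) has each player best-responding; Nash payoffs (6, 9).
Firm B's commitment gain: 12 − 9 = 3.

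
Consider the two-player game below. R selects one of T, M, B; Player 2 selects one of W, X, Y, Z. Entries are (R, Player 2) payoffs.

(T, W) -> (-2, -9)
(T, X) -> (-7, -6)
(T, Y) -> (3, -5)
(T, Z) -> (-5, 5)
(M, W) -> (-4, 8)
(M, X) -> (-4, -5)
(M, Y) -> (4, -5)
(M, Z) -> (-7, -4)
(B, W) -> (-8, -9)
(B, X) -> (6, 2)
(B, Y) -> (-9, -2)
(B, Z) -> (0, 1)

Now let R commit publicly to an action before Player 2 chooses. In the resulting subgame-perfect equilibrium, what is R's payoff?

Work backward from Player 2's decision.
- T: Player 2 compares -9, -6, -5, 5 and picks Z; R would get -5.
- M: Player 2 compares 8, -5, -5, -4 and picks W; R would get -4.
- B: Player 2 compares -9, 2, -2, 1 and picks X; R would get 6.
Among -5, -4, 6, the best is 6 at B. Subgame-perfect outcome: (B, X) with payoffs (6, 2).

6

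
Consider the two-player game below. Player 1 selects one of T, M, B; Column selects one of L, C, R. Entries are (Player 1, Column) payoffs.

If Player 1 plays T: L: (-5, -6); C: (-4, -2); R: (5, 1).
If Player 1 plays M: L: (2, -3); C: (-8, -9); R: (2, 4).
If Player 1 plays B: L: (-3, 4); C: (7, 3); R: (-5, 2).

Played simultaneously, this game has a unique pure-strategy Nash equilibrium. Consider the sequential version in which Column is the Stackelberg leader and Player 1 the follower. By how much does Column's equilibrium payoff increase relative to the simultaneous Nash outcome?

2

Solve by backward induction (Column leads).
- L → Player 1 plays M (best of -5, 2, -3); Column gets -3.
- C → Player 1 plays B (best of -4, -8, 7); Column gets 3.
- R → Player 1 plays T (best of 5, 2, -5); Column gets 1.
Column's induced payoffs are -3, 3, 1, so Column commits to C. Subgame-perfect outcome: (B, C) with payoffs (7, 3).
Now find the simultaneous Nash equilibrium.
Player 1's best replies: L→M; C→B; R→T.
Column's best replies: T→R; M→R; B→L.
Only (T, R) has each player best-responding; Nash payoffs (5, 1).
Column's commitment gain: 3 − 1 = 2.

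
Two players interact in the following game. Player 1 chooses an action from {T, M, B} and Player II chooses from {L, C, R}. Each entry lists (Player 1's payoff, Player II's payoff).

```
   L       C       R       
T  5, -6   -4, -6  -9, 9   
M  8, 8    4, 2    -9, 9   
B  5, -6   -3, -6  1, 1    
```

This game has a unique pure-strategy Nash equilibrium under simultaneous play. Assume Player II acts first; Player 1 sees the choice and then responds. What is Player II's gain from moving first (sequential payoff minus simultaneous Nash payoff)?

Backward induction with Player II moving first.
- L → Player 1 plays M (best of 5, 8, 5); Player II gets 8.
- C → Player 1 plays M (best of -4, 4, -3); Player II gets 2.
- R → Player 1 plays B (best of -9, -9, 1); Player II gets 1.
Maximizing over 8, 2, 1, Player II chooses L. Subgame-perfect outcome: (M, L) with payoffs (8, 8).
Under simultaneous play:
Player 1's best replies: L→M; C→M; R→B.
Player II's best replies: T→R; M→R; B→R.
Only (B, R) has each player best-responding; Nash payoffs (1, 1).
Player II's commitment gain: 8 − 1 = 7.

7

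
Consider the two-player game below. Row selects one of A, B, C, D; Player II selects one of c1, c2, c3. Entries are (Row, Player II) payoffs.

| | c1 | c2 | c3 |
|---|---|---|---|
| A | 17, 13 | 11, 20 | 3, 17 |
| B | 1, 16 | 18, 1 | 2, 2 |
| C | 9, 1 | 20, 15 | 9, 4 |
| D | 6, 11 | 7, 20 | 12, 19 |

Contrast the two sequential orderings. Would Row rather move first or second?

first

If Row leads: Player II's best replies are A→c2, B→c1, C→c2, D→c2; Row's induced payoffs 11, 1, 20, 7; outcome (C, c2), payoffs (20, 15).
If Player II leads: Row's best replies are c1→A, c2→C, c3→D; Player II's induced payoffs 13, 15, 19; outcome (D, c3), payoffs (12, 19).
Row gets 20 moving first and 12 moving second, so Row prefers to move first.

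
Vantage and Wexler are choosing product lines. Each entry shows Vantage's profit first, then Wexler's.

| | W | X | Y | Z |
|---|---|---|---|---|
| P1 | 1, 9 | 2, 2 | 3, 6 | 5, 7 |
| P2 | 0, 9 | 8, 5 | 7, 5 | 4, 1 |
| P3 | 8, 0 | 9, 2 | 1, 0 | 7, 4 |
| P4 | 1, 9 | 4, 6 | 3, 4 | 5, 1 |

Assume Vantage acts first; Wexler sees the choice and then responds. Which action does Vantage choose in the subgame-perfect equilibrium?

P3

Wexler best-responds to each possible Vantage move:
- P1: BR = W, leader payoff 1.
- P2: BR = W, leader payoff 0.
- P3: BR = Z, leader payoff 7.
- P4: BR = W, leader payoff 1.
Maximizing over 1, 0, 7, 1, Vantage chooses P3. Subgame-perfect outcome: (P3, Z) with payoffs (7, 4).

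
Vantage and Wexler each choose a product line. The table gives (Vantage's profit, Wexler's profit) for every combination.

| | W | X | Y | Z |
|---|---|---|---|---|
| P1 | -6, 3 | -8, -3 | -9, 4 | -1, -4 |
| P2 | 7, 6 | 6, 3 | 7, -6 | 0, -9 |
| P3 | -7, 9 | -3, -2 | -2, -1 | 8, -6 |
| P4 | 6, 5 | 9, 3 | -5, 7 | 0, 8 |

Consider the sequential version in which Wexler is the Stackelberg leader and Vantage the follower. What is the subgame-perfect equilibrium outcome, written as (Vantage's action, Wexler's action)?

Solve by backward induction (Wexler leads).
- W → Vantage plays P2 (best of -6, 7, -7, 6); Wexler gets 6.
- X → Vantage plays P4 (best of -8, 6, -3, 9); Wexler gets 3.
- Y → Vantage plays P2 (best of -9, 7, -2, -5); Wexler gets -6.
- Z → Vantage plays P3 (best of -1, 0, 8, 0); Wexler gets -6.
Among 6, 3, -6, -6, the best is 6 at W. Subgame-perfect outcome: (P2, W) with payoffs (7, 6).

(P2, W)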